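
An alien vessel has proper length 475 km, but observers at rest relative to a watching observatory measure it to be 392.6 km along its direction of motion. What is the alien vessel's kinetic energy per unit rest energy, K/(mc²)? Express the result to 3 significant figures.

0.210

γ = L₀/L = 475/392.6 = 1.20988.
K/(mc²) = γ − 1 = 1.20988 − 1 = 0.210.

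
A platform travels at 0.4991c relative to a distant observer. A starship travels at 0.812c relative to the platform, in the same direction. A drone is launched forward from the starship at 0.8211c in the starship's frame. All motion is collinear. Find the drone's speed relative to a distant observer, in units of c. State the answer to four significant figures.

0.9932c

Apply u = (u'+v)/(1+u'v) twice. Drone in the platform frame: (0.8211+0.812)/(1+0.8211·0.812) = 1.6331/1.6667332 = 0.97982c.
That velocity, transformed to the rest frame of a distant observer: (0.97982+0.4991)/(1+0.97982·0.4991) = 1.47892/1.489028162 = 0.99321c.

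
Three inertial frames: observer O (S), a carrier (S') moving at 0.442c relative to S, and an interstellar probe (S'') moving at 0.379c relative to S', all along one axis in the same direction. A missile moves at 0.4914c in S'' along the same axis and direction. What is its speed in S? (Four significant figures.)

0.8878c

Compose velocities in two stages. Stage 1 (into S'): u₁ = (0.4914+0.379)/(1+0.4914×0.379) = 0.73375.
Stage 2 (into S): u = (0.73375+0.442)/(1+0.73375×0.442) = 0.88782, so the speed is 0.8878c.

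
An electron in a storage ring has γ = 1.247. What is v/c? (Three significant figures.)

β = √(1 − 1/γ²) = √(1 − 1/1.555009) = √0.356917 = 0.597.

0.597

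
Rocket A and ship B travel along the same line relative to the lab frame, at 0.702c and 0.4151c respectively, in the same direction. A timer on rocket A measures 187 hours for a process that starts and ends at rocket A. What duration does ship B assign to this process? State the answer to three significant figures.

205 hours

The velocity of rocket A relative to ship B is (0.702 − 0.4151)c / (1 − 0.702×0.4151) = 0.40488c; relative speed 0.40488c.
At |u| = 0.40488c, γ = (1 − 0.163928)^(−1/2) = 1.0936.
Rocket A's interval is proper; time dilation gives Δt_B = γΔτ = 1.0936 × 187 hours = 205 hours.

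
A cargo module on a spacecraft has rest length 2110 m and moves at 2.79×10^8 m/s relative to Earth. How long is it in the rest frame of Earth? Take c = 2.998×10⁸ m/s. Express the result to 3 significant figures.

β = v/c = (2.79×10^8 m/s)/(2.998×10⁸ m/s) = 0.93062.
With β = 0.93062, γ = 1/√(1 − 0.93062²) = 1/√0.1339464156 = 2.7323.
Along the direction of motion the measured length is L₀/γ = 2110/2.7323 = 772 m.

772 m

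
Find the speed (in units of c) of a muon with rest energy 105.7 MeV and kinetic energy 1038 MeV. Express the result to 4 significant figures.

γ = 1 + K/(mc²) = 1 + 1038/105.7 = 10.82.
β = √(1 − 1/γ²) = √(1 − 0.00854172) = √0.99145828 = 0.9957.

0.9957c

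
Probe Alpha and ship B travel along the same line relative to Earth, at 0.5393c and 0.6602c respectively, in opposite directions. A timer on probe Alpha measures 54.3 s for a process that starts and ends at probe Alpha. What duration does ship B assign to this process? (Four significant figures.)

Speed of probe Alpha in ship B's frame: u = (v_A + v_B)/(1 + v_A v_B/c²) = (0.5393 + 0.6602)/(1 + 0.5393×0.6602) = 1.1995/1.35604586 = 0.88456; |u| = 0.88456c.
At |u| = 0.88456c, γ = (1 − 0.782446)^(−1/2) = 2.144.
Probe Alpha's interval is proper; time dilation gives Δt_B = γΔτ = 2.144 × 54.3 s = 116.4 s.

116.4 s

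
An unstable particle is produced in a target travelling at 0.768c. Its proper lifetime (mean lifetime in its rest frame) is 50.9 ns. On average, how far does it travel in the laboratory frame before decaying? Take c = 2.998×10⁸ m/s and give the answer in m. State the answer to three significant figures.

With β = 0.768, γ = 1/√(1 − 0.768²) = 1/√0.410176 = 1.5614.
Lab-frame lifetime: Δt = γτ = 1.5614 × 50.9 ns = 79.475 ns.
Distance: d = vΔt = 0.768 × 2.998×10⁸ m/s × 7.9475×10^-8 s = 18.3 m.

18.3 m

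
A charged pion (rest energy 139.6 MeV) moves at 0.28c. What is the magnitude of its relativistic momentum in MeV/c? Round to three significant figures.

40.7 MeV/c

γ = 1/√(1 − β²) = 1/√(1 − 0.0784) = 1/√0.9216 = 1/0.96 = 1.0417.
Momentum: p = γβ·mc = 1.0417 × 0.28 × 139.6 MeV/c = 40.7 MeV/c.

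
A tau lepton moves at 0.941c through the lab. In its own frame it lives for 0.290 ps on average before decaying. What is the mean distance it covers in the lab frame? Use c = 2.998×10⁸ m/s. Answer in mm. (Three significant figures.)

γ = 1/√(1 − β²) = 1/√(1 − 0.885481) = 1/√0.114519 = 1/0.338407 = 2.955.
Lab-frame lifetime: Δt = γτ = 2.955 × 0.290 ps = 0.85695 ps.
Distance: d = vΔt = 0.941 × 2.998×10⁸ m/s × 8.5695×10^-13 s = 2.42×10^-4 m = 0.242 mm.

0.242 mm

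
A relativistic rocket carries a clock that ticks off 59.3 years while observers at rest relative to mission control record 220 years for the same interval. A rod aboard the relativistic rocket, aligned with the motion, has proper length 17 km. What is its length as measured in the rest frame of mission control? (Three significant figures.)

4.58 km

The time-dilation ratio gives γ = 220/59.3 = 3.70995.
L = L₀/γ = 17/3.70995 = 4.58 km.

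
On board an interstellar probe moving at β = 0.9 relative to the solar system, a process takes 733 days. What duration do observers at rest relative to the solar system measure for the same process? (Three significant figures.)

β² = 0.81, so γ = 1/√0.19 = 2.2942.
The onboard clock measures proper time, so the interval in the rest frame of the solar system is dilated: Δt = γ·Δτ = 2.2942 × 733 days = 1680 days.

1680 days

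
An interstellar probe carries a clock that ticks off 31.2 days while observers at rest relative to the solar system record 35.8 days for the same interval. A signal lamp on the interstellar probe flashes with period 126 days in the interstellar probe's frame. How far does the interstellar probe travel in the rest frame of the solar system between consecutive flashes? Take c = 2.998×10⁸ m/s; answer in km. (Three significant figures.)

1.84×10^12 km

γ = Δt/Δτ = 35.8/31.2 = 1.14744.
β = √(1 − 1/γ²) = 0.49039. Lab-frame period = γτ = 1.14744×126 days = 144.58 days. Distance = βc × γτ = 0.49039 × 2.998×10⁸ m/s × 12491712 s = 1.8365×10^15 m = 1.84×10^12 km.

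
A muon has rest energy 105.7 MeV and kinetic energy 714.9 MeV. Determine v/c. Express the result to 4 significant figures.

0.9917

γ = 1 + K/(mc²) = 1 + 714.9/105.7 = 7.7635.
β = √(1 − 1/γ²) = √(1 − 0.0165915) = √0.9834085 = 0.9917.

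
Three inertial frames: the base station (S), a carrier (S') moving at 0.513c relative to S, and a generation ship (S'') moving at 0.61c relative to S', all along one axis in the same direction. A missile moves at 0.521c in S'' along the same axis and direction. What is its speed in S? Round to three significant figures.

First combine the missile and generation ship (S''→S'): u₁ = (0.521 + 0.61)/(1 + 0.521×0.61) = 1.131/1.31781 = 0.85824.
Then combine with the carrier (S'→S): u = (0.85824 + 0.513)/(1 + 0.85824×0.513) = 1.37124/1.44027712 = 0.95207.

0.952c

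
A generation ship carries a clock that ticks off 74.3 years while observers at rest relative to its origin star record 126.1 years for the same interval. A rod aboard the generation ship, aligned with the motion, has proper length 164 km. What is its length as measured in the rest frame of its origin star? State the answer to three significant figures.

The time-dilation ratio gives γ = 126.1/74.3 = 1.69717.
L = L₀/γ = 164/1.69717 = 96.6 km.

96.6 km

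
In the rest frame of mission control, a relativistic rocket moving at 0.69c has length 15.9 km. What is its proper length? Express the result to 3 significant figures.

γ = 1/√(1 − β²) = 1/√(1 − 0.4761) = 1/√0.5239 = 1/0.723809 = 1.3816.
Proper length: L₀ = γ·L = 1.3816 × 15.9 = 22.0 km.

22.0 km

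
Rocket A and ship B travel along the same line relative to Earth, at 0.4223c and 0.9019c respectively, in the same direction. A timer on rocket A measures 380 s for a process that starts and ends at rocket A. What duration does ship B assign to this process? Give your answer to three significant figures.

Transform rocket A's velocity into ship B's frame: (0.4223 − 0.9019)/(1 − 0.4223·0.9019) = −0.4796/0.61912763, so the relative speed is 0.77464c.
γ for this relative speed: γ = 1/√(1 − 0.600067) = 1.5813.
The clock on rocket A records proper time, so ship B measures Δt = γΔτ = 1.5813 × 380 = 601 s.

601 s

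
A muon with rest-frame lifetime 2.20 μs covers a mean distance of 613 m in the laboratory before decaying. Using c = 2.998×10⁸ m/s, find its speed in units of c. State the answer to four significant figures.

0.6808c

d = βγcτ ⇒ βγ = d/(cτ) = 613.0 m / (659.56 m) = 0.92941.
β = (βγ)/√(1+(βγ)²) = 0.92941/√1.863803 = 0.6808.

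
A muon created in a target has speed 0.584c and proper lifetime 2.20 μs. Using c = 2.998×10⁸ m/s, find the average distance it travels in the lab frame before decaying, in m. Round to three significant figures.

β² = 0.341056, so γ = 1/√0.658944 = 1.2319.
Lab-frame lifetime: Δt = γτ = 1.2319 × 2.20 μs = 2.7102 μs.
Distance: d = vΔt = 0.584 × 2.998×10⁸ m/s × 2.7102×10^-6 s = 475 m.

475 m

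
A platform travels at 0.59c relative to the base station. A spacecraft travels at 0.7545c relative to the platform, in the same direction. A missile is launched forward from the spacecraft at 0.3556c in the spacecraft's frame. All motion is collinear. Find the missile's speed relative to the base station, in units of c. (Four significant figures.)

0.9663c

Apply u = (u'+v)/(1+u'v) twice. Missile in the platform frame: (0.3556+0.7545)/(1+0.3556·0.7545) = 1.1101/1.2683002 = 0.87527c.
That velocity, transformed to the rest frame of the base station: (0.87527+0.59)/(1+0.87527·0.59) = 1.46527/1.5164093 = 0.96628c.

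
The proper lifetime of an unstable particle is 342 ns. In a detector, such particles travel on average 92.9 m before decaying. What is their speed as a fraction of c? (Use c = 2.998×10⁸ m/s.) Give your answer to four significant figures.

Lab distance = (lab lifetime)·v = γτ·βc, so βγ = d/(cτ) = 92.90/(2.998×10⁸ × 3.420×10^-7) = 0.90606.
With βγ = 0.90606: γ² = 1 + (βγ)² = 1.820945, and β = (βγ)/γ = 0.90606/1.34942 = 0.6714.

0.6714c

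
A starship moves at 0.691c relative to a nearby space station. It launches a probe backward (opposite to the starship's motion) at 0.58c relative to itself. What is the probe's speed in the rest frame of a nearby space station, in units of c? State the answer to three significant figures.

0.185c

Relativistic velocity addition: u = (u' + v)/(1 + u'v/c²), with u' = −0.58c and v = 0.691c.
Numerator: −0.58 + 0.691 = 0.111. Denominator: 1 + (−0.58)(0.691) = 0.59922.
u = 0.111/0.59922 = 0.18524, so the speed is 0.185c.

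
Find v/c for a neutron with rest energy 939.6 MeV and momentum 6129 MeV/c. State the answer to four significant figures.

0.9885

pc/(mc²) = 6129/939.6 = 6.523 = βγ = β/√(1−β²).
So β² = x²/(1 + x²) with x = 6.523: x² = 42.5495, β² = 42.5495/43.5495 = 0.977038, β = 0.9885.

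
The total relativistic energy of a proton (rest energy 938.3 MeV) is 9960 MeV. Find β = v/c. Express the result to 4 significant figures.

Total energy E = γmc² gives γ = 9960/938.3 = 10.615.
Hence β = √(1 − 1/γ²) = √(1 − 0.00887483) = √0.99112517 = 0.9956.

0.9956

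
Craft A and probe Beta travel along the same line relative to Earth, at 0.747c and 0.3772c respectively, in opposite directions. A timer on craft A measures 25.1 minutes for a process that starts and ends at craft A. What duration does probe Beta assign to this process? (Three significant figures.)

Speed of craft A in probe Beta's frame: u = (v_A + v_B)/(1 + v_A v_B/c²) = (0.747 + 0.3772)/(1 + 0.747×0.3772) = 1.1242/1.2817684 = 0.87707; |u| = 0.87707c.
At |u| = 0.87707c, γ = (1 − 0.769252)^(−1/2) = 2.0818.
Craft A's interval is proper; time dilation gives Δt_B = γΔτ = 2.0818 × 25.1 minutes = 52.3 minutes.

52.3 minutes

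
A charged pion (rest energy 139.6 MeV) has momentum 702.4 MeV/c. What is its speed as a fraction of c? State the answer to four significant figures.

0.9808c

pc/(mc²) = 702.4/139.6 = 5.0315 = βγ = β/√(1−β²).
So β² = x²/(1 + x²) with x = 5.0315: x² = 25.316, β² = 25.316/26.316 = 0.962, β = 0.9808.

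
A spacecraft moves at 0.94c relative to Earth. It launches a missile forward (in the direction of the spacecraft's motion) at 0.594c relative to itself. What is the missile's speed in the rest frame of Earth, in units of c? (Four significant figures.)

0.9844c

In units of c, u = (u' + v)/(1 + u'v) with u' = 0.594 and v = 0.94.
Numerator: 0.594 + 0.94 = 1.534. Denominator: 1 + (0.594)(0.94) = 1.55836.
u = 1.534/1.55836 = 0.98437, so the speed is 0.9844c.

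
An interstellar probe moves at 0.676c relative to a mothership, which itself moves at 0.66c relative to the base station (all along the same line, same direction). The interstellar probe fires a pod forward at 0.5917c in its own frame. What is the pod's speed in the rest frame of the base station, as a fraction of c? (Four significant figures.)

Compose velocities in two stages. Stage 1 (into S'): u₁ = (0.5917+0.676)/(1+0.5917×0.676) = 0.90551.
Stage 2 (into S): u = (0.90551+0.66)/(1+0.90551×0.66) = 0.97989, so the speed is 0.9799c.

0.9799c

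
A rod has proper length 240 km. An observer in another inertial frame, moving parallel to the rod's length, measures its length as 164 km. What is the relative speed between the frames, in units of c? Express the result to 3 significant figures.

0.730c

Length contraction gives γ = L₀/L = 240/164 = 1.4634.
β = √(1 − 1/γ²) = √0.533046 = 0.730.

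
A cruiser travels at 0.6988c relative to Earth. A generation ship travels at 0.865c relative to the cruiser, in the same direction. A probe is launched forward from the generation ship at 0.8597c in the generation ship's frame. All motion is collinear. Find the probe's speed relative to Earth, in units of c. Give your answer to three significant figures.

First combine the probe and generation ship (S''→S'): u₁ = (0.8597 + 0.865)/(1 + 0.8597×0.865) = 1.7247/1.7436405 = 0.98914.
Then combine with the cruiser (S'→S): u = (0.98914 + 0.6988)/(1 + 0.98914×0.6988) = 1.68794/1.691211032 = 0.99807.

0.998c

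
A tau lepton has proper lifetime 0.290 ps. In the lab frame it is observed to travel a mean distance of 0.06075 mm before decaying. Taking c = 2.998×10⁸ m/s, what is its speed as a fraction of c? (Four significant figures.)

d = βγcτ ⇒ βγ = d/(cτ) = 6.075×10^-5 m / (8.6942×10^-5 m) = 0.69874.
β = (βγ)/√(1+(βγ)²) = 0.69874/√1.488238 = 0.5728.

0.5728c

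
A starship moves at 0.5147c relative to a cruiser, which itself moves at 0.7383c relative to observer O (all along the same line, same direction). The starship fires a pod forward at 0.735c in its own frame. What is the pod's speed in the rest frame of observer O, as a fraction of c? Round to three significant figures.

Apply u = (u'+v)/(1+u'v) twice. Pod in the cruiser frame: (0.735+0.5147)/(1+0.735·0.5147) = 1.2497/1.3783045 = 0.90669c.
That velocity, transformed to the rest frame of observer O: (0.90669+0.7383)/(1+0.90669·0.7383) = 1.64499/1.669409227 = 0.98537c.

0.985c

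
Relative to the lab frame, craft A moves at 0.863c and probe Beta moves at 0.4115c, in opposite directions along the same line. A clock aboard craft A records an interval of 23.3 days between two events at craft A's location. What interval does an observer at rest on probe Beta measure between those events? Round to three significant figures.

68.6 days

Transform craft A's velocity into probe Beta's frame: (0.863 + 0.4115)/(1 + 0.863·0.4115) = 1.2745/1.3551245, so the relative speed is 0.9405c.
At |u| = 0.9405c, γ = (1 − 0.88454)^(−1/2) = 2.943.
The clock on craft A records proper time, so probe Beta measures Δt = γΔτ = 2.943 × 23.3 = 68.6 days.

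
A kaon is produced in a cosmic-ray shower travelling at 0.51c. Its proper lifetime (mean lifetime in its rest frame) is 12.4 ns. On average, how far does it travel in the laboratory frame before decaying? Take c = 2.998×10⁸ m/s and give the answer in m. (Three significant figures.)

2.20 m

γ = 1/√(1 − β²) = 1/√(1 − 0.2601) = 1/√0.7399 = 1/0.860174 = 1.1626.
Lab-frame lifetime: Δt = γτ = 1.1626 × 12.4 ns = 14.416 ns.
Distance: d = vΔt = 0.51 × 2.998×10⁸ m/s × 1.4416×10^-8 s = 2.20 m.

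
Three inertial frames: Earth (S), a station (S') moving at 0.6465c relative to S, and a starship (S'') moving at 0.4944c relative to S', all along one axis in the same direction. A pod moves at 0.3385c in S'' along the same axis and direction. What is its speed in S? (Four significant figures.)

0.9307c

Compose velocities in two stages. Stage 1 (into S'): u₁ = (0.3385+0.4944)/(1+0.3385×0.4944) = 0.71349.
Stage 2 (into S): u = (0.71349+0.6465)/(1+0.71349×0.6465) = 0.93069, so the speed is 0.9307c.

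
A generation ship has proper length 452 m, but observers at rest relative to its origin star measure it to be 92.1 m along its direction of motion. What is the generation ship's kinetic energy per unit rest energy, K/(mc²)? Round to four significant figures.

Length contraction gives γ = L₀/L = 452/92.1 = 4.90771.
K/(mc²) = γ − 1 = 4.90771 − 1 = 3.908.

3.908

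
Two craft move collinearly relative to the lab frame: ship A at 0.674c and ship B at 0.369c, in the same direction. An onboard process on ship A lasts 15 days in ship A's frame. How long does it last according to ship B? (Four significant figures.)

Transform ship A's velocity into ship B's frame: (0.674 − 0.369)/(1 − 0.674·0.369) = 0.305/0.751294, so the relative speed is 0.40597c.
γ for this relative speed: γ = 1/√(1 − 0.164812) = 1.0942.
Ship A's interval is proper; time dilation gives Δt_B = γΔτ = 1.0942 × 15 days = 16.41 days.

16.41 days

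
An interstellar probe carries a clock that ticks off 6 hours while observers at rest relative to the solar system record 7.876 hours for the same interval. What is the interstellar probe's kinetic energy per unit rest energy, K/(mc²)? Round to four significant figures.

0.3127

γ = Δt/Δτ = 7.876/6 = 1.31267.
K/(mc²) = γ − 1 = 1.31267 − 1 = 0.3127.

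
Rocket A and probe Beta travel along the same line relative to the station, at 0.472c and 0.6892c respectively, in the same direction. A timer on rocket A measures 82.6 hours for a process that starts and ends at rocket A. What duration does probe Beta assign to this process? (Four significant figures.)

87.24 hours

Speed of rocket A in probe Beta's frame: u = (v_A − v_B)/(1 − v_A v_B/c²) = (0.472 − 0.6892)/(1 − 0.472×0.6892) = −0.2172/0.6746976 = −0.32192; |u| = 0.32192c.
γ for this relative speed: γ = 1/√(1 − 0.103632) = 1.0562.
Rocket A's interval is proper; time dilation gives Δt_B = γΔτ = 1.0562 × 82.6 hours = 87.24 hours.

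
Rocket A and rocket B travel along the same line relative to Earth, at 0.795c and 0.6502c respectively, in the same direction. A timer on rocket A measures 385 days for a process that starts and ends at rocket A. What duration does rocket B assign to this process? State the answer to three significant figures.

404 days

The velocity of rocket A relative to rocket B is (0.795 − 0.6502)c / (1 − 0.795×0.6502) = 0.29974c; relative speed 0.29974c.
γ for this relative speed: γ = 1/√(1 − 0.0898441) = 1.0482.
Rocket A's interval is proper; time dilation gives Δt_B = γΔτ = 1.0482 × 385 days = 404 days.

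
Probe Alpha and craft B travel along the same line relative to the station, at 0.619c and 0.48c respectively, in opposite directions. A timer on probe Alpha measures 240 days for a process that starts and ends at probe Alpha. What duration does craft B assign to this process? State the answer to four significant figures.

451.8 days

Transform probe Alpha's velocity into craft B's frame: (0.619 + 0.48)/(1 + 0.619·0.48) = 1.099/1.29712, so the relative speed is 0.84726c.
γ for this relative speed: γ = 1/√(1 − 0.71785) = 1.8826.
Probe Alpha's interval is proper; time dilation gives Δt_B = γΔτ = 1.8826 × 240 days = 451.8 days.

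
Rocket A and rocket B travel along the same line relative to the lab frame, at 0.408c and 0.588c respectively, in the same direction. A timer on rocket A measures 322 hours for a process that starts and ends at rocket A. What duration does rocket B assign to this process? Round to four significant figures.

331.4 hours

Speed of rocket A in rocket B's frame: u = (v_A − v_B)/(1 − v_A v_B/c²) = (0.408 − 0.588)/(1 − 0.408×0.588) = −0.18/0.760096 = −0.23681; |u| = 0.23681c.
γ for this relative speed: γ = 1/√(1 − 0.056079) = 1.0293.
The clock on rocket A records proper time, so rocket B measures Δt = γΔτ = 1.0293 × 322 = 331.4 hours.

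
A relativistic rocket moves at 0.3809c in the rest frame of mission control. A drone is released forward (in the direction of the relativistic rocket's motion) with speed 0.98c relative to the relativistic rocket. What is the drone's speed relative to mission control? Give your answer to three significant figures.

0.991c

Relativistic velocity addition: u = (u' + v)/(1 + u'v/c²), with u' = 0.98c and v = 0.3809c.
Numerator: 0.98 + 0.3809 = 1.3609. Denominator: 1 + (0.98)(0.3809) = 1.373282.
u = 1.3609/1.373282 = 0.99098, so the speed is 0.991c.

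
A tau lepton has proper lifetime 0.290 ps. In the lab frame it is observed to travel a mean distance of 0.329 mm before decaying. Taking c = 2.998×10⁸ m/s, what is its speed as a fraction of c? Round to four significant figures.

Let x = d/(cτ) = 3.290×10^-4 m / (2.998×10⁸ m/s × 2.900×10^-13 s) = 3.7841. Since d = βγcτ, x = βγ = β/√(1−β²).
Solving: β² = x²/(1+x²) = 14.3194/15.3194 = 0.934723, so β = 0.9668.

0.9668c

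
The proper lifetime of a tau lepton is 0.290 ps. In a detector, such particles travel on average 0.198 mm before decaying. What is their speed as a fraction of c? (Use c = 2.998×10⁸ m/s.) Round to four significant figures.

d = βγcτ ⇒ βγ = d/(cτ) = 1.980×10^-4 m / (8.6942×10^-5 m) = 2.2774.
β = (βγ)/√(1+(βγ)²) = 2.2774/√6.18655 = 0.9156.

0.9156c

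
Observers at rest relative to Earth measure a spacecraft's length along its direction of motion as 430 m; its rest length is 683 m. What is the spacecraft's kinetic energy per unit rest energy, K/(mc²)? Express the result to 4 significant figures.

0.5884

From L = L₀/γ: γ = 683/430 = 1.58837.
Since K = (γ−1)mc², K/(mc²) = 1.58837 − 1 = 0.5884.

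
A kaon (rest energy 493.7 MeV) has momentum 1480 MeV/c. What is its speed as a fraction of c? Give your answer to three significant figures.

βγ = pc/(mc²) = 1480/493.7 = 2.9978.
Since γ² = 1 + (βγ)² = 9.9868, γ = √9.9868 = 3.16019, and β = (βγ)/γ = 2.9978/3.16019 = 0.949.

0.949c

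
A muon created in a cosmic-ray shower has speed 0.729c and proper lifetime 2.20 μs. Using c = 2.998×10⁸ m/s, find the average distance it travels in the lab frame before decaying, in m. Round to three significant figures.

γ = 1/√(1 − β²) = 1/√(1 − 0.531441) = 1/√0.468559 = 1/0.684514 = 1.4609.
Lab-frame lifetime: Δt = γτ = 1.4609 × 2.20 μs = 3.214 μs.
Distance: d = vΔt = 0.729 × 2.998×10⁸ m/s × 3.2140×10^-6 s = 702 m.

702 m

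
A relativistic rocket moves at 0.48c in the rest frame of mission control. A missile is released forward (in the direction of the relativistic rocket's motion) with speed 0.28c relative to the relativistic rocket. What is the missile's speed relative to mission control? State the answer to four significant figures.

Relativistic velocity addition: u = (u' + v)/(1 + u'v/c²), with u' = 0.28c and v = 0.48c.
Numerator: 0.28 + 0.48 = 0.76. Denominator: 1 + (0.28)(0.48) = 1.1344.
u = 0.76/1.1344 = 0.66996, so the speed is 0.6700c.

0.6700c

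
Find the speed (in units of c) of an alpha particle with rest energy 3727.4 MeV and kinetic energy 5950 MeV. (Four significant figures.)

K = (γ−1)mc², so γ = 1 + 5950/3727.4 = 2.5963.
Then v/c = √(1 − γ⁻²) = √(1 − 0.148351) = √0.851649 = 0.9228.

0.9228c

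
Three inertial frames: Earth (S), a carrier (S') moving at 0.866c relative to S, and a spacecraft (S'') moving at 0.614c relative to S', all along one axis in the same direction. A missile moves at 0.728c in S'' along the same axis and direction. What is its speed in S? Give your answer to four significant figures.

First combine the missile and spacecraft (S''→S'): u₁ = (0.728 + 0.614)/(1 + 0.728×0.614) = 1.342/1.446992 = 0.92744.
Then combine with the carrier (S'→S): u = (0.92744 + 0.866)/(1 + 0.92744×0.866) = 1.79344/1.80316304 = 0.99461.

0.9946c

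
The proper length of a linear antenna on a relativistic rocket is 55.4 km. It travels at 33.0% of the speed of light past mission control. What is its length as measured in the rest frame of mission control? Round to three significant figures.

γ = 1/√(1 − β²) = 1/√(1 − 0.1089) = 1/√0.8911 = 1/0.943981 = 1.0593.
Along the direction of motion the measured length is L₀/γ = 55.4/1.0593 = 52.3 km.

52.3 km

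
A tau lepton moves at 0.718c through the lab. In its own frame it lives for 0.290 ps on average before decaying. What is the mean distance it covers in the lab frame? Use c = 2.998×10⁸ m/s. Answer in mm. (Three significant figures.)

Lorentz factor: γ = (1 − 0.515524)^(−1/2) = 1.4367.
Lab-frame lifetime: Δt = γτ = 1.4367 × 0.290 ps = 0.41664 ps.
Distance: d = vΔt = 0.718 × 2.998×10⁸ m/s × 4.1664×10^-13 s = 8.97×10^-5 m = 0.0897 mm.

0.0897 mm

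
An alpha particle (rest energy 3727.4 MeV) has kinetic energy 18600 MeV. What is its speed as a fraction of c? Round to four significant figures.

K = (γ−1)mc², so γ = 1 + 18600/3727.4 = 5.9901.
Then v/c = √(1 − γ⁻²) = √(1 − 0.0278697) = √0.9721303 = 0.9860.

0.9860c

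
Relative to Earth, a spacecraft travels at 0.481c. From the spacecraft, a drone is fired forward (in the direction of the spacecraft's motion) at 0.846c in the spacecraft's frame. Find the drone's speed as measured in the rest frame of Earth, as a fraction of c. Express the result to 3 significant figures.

0.943c

In units of c, u = (u' + v)/(1 + u'v) with u' = 0.846 and v = 0.481.
Numerator: 0.846 + 0.481 = 1.327. Denominator: 1 + (0.846)(0.481) = 1.406926.
u = 1.327/1.406926 = 0.94319, so the speed is 0.943c.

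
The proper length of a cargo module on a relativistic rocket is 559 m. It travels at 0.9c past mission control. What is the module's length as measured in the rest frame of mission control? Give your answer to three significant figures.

244 m

With β = 0.9, γ = 1/√(1 − 0.9²) = 1/√0.19 = 2.2942.
Length contraction: L = L₀/γ = 559/2.2942 = 244 m.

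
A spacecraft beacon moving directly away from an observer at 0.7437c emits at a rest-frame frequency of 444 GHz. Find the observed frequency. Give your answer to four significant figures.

Relativistic Doppler (source moving away): f_obs = f_src · √((1−β)/(1+β)).
With β = 0.7437: factor = √(0.2563/1.7437) = 0.38339.
f_obs = 444 × 0.38339 = 170.2 GHz.

170.2 GHz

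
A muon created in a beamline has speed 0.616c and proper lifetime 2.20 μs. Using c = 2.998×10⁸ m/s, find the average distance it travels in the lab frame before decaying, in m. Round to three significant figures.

516 m

Lorentz factor: γ = (1 − 0.379456)^(−1/2) = 1.2694.
Lab-frame lifetime: Δt = γτ = 1.2694 × 2.20 μs = 2.7927 μs.
Distance: d = vΔt = 0.616 × 2.998×10⁸ m/s × 2.7927×10^-6 s = 516 m.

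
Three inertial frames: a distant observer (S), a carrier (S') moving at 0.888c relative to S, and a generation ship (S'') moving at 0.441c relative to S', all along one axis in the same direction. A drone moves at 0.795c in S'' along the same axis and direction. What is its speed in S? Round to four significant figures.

0.9948c

First combine the drone and generation ship (S''→S'): u₁ = (0.795 + 0.441)/(1 + 0.795×0.441) = 1.236/1.350595 = 0.91515.
Then combine with the carrier (S'→S): u = (0.91515 + 0.888)/(1 + 0.91515×0.888) = 1.80315/1.8126532 = 0.99476.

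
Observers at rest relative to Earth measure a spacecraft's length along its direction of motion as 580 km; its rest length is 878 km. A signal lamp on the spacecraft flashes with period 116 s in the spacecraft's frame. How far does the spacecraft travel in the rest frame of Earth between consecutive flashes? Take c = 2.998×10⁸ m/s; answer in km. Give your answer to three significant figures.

3.95×10^7 km

Length contraction gives γ = L₀/L = 878/580 = 1.51379.
β = √(1 − 1/γ²) = 0.75074. Lab-frame period = γτ = 1.51379×116 s = 175.6 s. Distance = βc × γτ = 0.75074 × 2.998×10⁸ m/s × 175.6 s = 3.9523×10^10 m = 3.95×10^7 km.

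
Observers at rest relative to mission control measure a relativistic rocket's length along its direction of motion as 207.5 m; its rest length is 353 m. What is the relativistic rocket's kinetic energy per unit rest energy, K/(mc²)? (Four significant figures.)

Length contraction gives γ = L₀/L = 353/207.5 = 1.7012.
K/(mc²) = γ − 1 = 1.7012 − 1 = 0.7012.

0.7012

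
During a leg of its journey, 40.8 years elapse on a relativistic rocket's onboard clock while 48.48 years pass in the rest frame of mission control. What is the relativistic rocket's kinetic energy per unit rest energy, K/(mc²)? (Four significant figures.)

From Δt = γΔτ: γ = 48.48/40.8 = 1.18824.
Since K = (γ−1)mc², K/(mc²) = 1.18824 − 1 = 0.1882.

0.1882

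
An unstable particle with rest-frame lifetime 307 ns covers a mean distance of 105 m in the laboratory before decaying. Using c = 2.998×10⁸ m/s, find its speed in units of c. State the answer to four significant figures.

0.7520c

Let x = d/(cτ) = 105.0 m / (2.998×10⁸ m/s × 3.070×10^-7 s) = 1.1408. Since d = βγcτ, x = βγ = β/√(1−β²).
Solving: β² = x²/(1+x²) = 1.30142/2.30142 = 0.565486, so β = 0.7520.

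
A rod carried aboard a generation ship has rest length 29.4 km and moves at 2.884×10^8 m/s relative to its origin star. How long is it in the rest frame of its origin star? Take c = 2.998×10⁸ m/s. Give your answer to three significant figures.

β = v/c = (2.884×10^8 m/s)/(2.998×10⁸ m/s) = 0.961975.
With β = 0.961975, γ = 1/√(1 − 0.961975²) = 1/√0.0746041 = 3.6612.
Along the direction of motion the measured length is L₀/γ = 29.4/3.6612 = 8.03 km.

8.03 km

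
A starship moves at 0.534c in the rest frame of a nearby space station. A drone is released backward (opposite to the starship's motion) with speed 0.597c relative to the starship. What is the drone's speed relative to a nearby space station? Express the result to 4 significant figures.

0.09248c

Relativistic velocity addition: u = (u' + v)/(1 + u'v/c²), with u' = −0.597c and v = 0.534c.
Numerator: −0.597 + 0.534 = −0.063. Denominator: 1 + (−0.597)(0.534) = 0.681202.
u = −0.063/0.681202 = −0.092484, so the speed is 0.09248c.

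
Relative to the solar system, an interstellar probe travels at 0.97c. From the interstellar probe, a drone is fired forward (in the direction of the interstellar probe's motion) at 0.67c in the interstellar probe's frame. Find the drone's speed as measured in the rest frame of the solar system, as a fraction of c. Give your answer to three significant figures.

In units of c, u = (u' + v)/(1 + u'v) with u' = 0.67 and v = 0.97.
Numerator: 0.67 + 0.97 = 1.64. Denominator: 1 + (0.67)(0.97) = 1.6499.
u = 1.64/1.6499 = 0.994, so the speed is 0.994c.

0.994c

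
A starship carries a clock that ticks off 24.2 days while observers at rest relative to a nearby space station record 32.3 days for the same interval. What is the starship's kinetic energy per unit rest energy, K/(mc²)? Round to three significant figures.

γ = Δt/Δτ = 32.3/24.2 = 1.33471.
Since K = (γ−1)mc², K/(mc²) = 1.33471 − 1 = 0.335.

0.335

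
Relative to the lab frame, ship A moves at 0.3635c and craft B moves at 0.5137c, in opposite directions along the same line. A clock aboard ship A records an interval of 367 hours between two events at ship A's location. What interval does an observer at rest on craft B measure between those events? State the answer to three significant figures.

Speed of ship A in craft B's frame: u = (v_A + v_B)/(1 + v_A v_B/c²) = (0.3635 + 0.5137)/(1 + 0.3635×0.5137) = 0.8772/1.18672995 = 0.73917; |u| = 0.73917c.
At |u| = 0.73917c, γ = (1 − 0.546372)^(−1/2) = 1.4847.
The clock on ship A records proper time, so craft B measures Δt = γΔτ = 1.4847 × 367 = 545 hours.

545 hours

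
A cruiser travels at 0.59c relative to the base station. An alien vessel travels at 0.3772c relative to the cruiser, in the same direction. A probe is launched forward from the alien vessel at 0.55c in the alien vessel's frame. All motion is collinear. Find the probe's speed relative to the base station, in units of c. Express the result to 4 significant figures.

Apply u = (u'+v)/(1+u'v) twice. Probe in the cruiser frame: (0.55+0.3772)/(1+0.55·0.3772) = 0.9272/1.20746 = 0.76789c.
That velocity, transformed to the rest frame of the base station: (0.76789+0.59)/(1+0.76789·0.59) = 1.35789/1.4530551 = 0.93451c.

0.9345c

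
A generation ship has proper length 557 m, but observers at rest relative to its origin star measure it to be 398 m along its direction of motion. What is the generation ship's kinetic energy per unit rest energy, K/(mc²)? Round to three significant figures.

From L = L₀/γ: γ = 557/398 = 1.3995.
Since K = (γ−1)mc², K/(mc²) = 1.3995 − 1 = 0.399.

0.399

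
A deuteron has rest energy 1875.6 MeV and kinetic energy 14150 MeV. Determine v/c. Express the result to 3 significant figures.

γ = 1 + K/(mc²) = 1 + 14150/1875.6 = 8.5443.
β = √(1 − 1/γ²) = √(1 − 0.0136977) = √0.9863023 = 0.993.

0.993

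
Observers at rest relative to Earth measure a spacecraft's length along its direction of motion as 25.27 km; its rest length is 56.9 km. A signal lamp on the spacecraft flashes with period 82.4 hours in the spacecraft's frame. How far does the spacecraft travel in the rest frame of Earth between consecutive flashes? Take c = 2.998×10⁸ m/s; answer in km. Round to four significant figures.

1.794×10^11 km

Length contraction gives γ = L₀/L = 56.9/25.27 = 2.25168.
β = √(1 − 1/γ²) = 0.89597. Lab-frame period = γτ = 2.25168×82.4 hours = 185.54 hours. Distance = βc × γτ = 0.89597 × 2.998×10⁸ m/s × 667944 s = 1.7942×10^14 m = 1.794×10^11 km.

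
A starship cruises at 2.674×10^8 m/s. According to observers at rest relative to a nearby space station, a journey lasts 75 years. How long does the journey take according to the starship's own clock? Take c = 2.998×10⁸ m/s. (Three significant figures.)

β = v/c = (2.674×10^8 m/s)/(2.998×10⁸ m/s) = 0.891928.
With β = 0.891928, γ = 1/√(1 − 0.891928²) = 1/√0.2044644 = 2.2115.
The starship's clock runs slow as seen from a nearby space station, so Δτ = Δt/γ = 75/2.2115 = 33.9 years.

33.9 years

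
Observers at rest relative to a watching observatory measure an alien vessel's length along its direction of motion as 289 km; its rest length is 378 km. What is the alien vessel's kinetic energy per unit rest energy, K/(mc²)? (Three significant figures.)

Length contraction gives γ = L₀/L = 378/289 = 1.30796.
K/(mc²) = γ − 1 = 1.30796 − 1 = 0.308.

0.308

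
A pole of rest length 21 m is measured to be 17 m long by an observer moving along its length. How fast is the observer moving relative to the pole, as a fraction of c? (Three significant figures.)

Length contraction gives γ = L₀/L = 21/17 = 1.2353.
β = √(1 − 1/γ²) = √0.344677 = 0.587.

0.587c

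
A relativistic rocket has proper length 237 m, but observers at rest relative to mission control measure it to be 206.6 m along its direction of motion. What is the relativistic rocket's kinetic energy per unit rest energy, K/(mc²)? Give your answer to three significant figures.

0.147

γ = L₀/L = 237/206.6 = 1.14714.
Since K = (γ−1)mc², K/(mc²) = 1.14714 − 1 = 0.147.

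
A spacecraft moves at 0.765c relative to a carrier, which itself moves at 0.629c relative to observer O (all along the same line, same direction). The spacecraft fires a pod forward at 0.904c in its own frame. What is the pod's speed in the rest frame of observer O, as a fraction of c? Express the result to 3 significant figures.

Compose velocities in two stages. Stage 1 (into S'): u₁ = (0.904+0.765)/(1+0.904×0.765) = 0.98666.
Stage 2 (into S): u = (0.98666+0.629)/(1+0.98666×0.629) = 0.99695, so the speed is 0.997c.

0.997c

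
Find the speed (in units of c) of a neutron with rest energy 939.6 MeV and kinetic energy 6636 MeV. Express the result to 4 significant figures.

0.9923c

γ = 1 + K/(mc²) = 1 + 6636/939.6 = 8.0626.
β = √(1 − 1/γ²) = √(1 − 0.0153833) = √0.9846167 = 0.9923.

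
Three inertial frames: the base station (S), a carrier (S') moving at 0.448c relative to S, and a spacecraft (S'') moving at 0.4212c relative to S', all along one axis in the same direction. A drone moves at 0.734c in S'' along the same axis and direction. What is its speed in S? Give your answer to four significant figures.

0.9535c

Apply u = (u'+v)/(1+u'v) twice. Drone in the carrier frame: (0.734+0.4212)/(1+0.734·0.4212) = 1.1552/1.3091608 = 0.8824c.
That velocity, transformed to the rest frame of the base station: (0.8824+0.448)/(1+0.8824·0.448) = 1.3304/1.3953152 = 0.95348c.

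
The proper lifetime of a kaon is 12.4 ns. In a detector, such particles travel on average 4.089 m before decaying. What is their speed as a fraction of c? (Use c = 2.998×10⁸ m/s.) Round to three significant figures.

Let x = d/(cτ) = 4.089 m / (2.998×10⁸ m/s × 1.240×10^-8 s) = 1.0999. Since d = βγcτ, x = βγ = β/√(1−β²).
Solving: β² = x²/(1+x²) = 1.20978/2.20978 = 0.547466, so β = 0.740.

0.740c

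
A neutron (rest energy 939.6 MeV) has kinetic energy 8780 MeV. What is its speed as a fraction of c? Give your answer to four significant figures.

γ = 1 + K/(mc²) = 1 + 8780/939.6 = 10.344.
β = √(1 − 1/γ²) = √(1 − 0.00934594) = √0.99065406 = 0.9953.

0.9953c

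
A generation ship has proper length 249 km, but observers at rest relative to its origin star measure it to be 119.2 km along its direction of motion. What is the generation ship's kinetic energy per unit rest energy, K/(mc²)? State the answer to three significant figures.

1.09

γ = L₀/L = 249/119.2 = 2.08893.
K/(mc²) = γ − 1 = 2.08893 − 1 = 1.09.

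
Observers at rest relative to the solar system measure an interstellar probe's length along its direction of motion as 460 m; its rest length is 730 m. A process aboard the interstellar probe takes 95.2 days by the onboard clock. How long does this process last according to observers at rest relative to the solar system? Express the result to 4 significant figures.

Length contraction gives γ = L₀/L = 730/460 = 1.58696.
Δt = γΔτ = 1.58696 × 95.2 = 151.1 days.

151.1 days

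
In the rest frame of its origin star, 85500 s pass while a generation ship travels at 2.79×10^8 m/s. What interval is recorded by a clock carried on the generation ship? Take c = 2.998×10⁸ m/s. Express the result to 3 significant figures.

β = v/c = (2.79×10^8 m/s)/(2.998×10⁸ m/s) = 0.93062.
γ = 1/√(1 − β²) = 1/√(1 − 0.8660535844) = 1/√0.1339464156 = 1/0.365987 = 2.7323.
The generation ship's clock runs slow as seen from its origin star, so Δτ = Δt/γ = 85500/2.7323 = 31300 s.

31300 s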